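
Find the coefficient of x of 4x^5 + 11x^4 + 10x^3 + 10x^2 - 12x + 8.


Read off the coefficient of x: -12


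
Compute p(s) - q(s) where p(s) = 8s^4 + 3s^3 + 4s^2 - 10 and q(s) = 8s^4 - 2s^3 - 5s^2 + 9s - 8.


Distribute the minus sign:
  (8s^4 + 3s^3 + 4s^2 - 10)
- (8s^4 - 2s^3 - 5s^2 + 9s - 8)
Negate second polynomial: -8s^4 + 2s^3 + 5s^2 - 9s + 8
Add: 5s^3 + 9s^2 - 9s - 2


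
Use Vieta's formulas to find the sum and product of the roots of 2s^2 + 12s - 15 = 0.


For as^2+bs+c=0: sum = -b/a, product = c/a.
a=2, b=12, c=-15
Sum = -(12)/2 = -6
Product = (-15)/2 = -15/2


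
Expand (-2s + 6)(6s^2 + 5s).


Distribute each term of the first polynomial:
  (-2s)(6s^2 + 5s) = -12s^3 - 10s^2
  (6)(6s^2 + 5s) = 36s^2 + 30s
Sum: -12s^3 + 26s^2 + 30s


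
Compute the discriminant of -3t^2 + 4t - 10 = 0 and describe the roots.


D = b^2 - 4ac = (4)^2 - 4(-3)(-10) = 16 - 120 = -104
Since D < 0: two complex conjugate roots (no real roots)


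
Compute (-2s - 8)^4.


Expand (-2s - 8)^4 by repeated multiplication:
  (-2s - 8)^2 = 4s^2 + 32s + 64
  (-2s - 8)^3 = -8s^3 - 96s^2 - 384s - 512
= 16s^4 + 256s^3 + 1536s^2 + 4096s + 4096


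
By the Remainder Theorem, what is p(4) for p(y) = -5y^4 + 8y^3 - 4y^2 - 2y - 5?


By the Remainder Theorem, the remainder equals p(4):
  -5*(4)^4 = -1280
  8*(4)^3 = 512
  -4*(4)^2 = -64
  -2*(4)^1 = -8
  constant: -5
Sum: -1280 + 512 - 64 - 8 - 5 = -845


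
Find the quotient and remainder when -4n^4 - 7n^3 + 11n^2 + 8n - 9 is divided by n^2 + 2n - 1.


(-4n^4 - 7n^3 + 11n^2 + 8n - 9) / (n^2 + 2n - 1)
Step 1: -4n^2 * (n^2 + 2n - 1) = -4n^4 - 8n^3 + 4n^2; subtract.
Step 2: n * (n^2 + 2n - 1) = n^3 + 2n^2 - n; subtract.
Step 3: 5 * (n^2 + 2n - 1) = 5n^2 + 10n - 5; subtract.
Quotient: -4n^2 + n + 5, Remainder: -n - 4


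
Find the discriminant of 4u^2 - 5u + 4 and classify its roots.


D = b^2 - 4ac = (-5)^2 - 4(4)(4) = 25 - 64 = -39
Since D < 0: two complex conjugate roots (no real roots)


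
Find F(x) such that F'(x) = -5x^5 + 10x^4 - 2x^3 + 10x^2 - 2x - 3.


Reverse power rule on each term:
  ∫ -5x^5 dx = -(5/6)x^6
  ∫ 10x^4 dx = 2x^5
  ∫ -2x^3 dx = -(1/2)x^4
  ∫ 10x^2 dx = (10/3)x^3
  ∫ -2x dx = -x^2
  ∫ -3 dx = -3x
F(x) = -(5/6)x^6 + 2x^5 - (1/2)x^4 + (10/3)x^3 - x^2 - 3x + C


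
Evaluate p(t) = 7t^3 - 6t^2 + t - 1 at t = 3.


Using direct substitution:
  7 * (3)^3 = 189
  -6 * (3)^2 = -54
  1 * (3)^1 = 3
  constant: -1
Sum = 189 - 54 + 3 - 1 = 137


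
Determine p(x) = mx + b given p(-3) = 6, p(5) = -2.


p(x) = mx + b. Using p(-3)=6, p(5)=-2:
m = (6 + 2)/(-3 - 5) = 8/-8 = -1
b = 6 - m*(-3) = 6 - 3 = 3
p(x) = -x + 3


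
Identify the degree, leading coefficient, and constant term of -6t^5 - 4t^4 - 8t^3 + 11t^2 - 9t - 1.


Highest power of t is 5, with coefficient -6. Constant term is -1.
Degree = 5, leading coefficient = -6, constant term = -1


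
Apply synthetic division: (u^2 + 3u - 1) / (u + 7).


Synthetic division with c = -7. Coefficients: 1, 3, -1
Bring down 1.
  1 * -7 = -7; -7 + 3 = -4
  -4 * -7 = 28; 28 - 1 = 27
Quotient: u - 4, Remainder: 27


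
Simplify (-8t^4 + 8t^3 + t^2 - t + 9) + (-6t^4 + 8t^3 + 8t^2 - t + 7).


Align terms by degree and add:
  -8t^4 + 8t^3 + t^2 - t + 9
  -6t^4 + 8t^3 + 8t^2 - t + 7
= -14t^4 + 16t^3 + 9t^2 - 2t + 16


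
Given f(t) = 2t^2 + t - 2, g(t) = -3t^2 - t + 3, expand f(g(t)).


Substitute g(t) into f:
f(g(t)) = 2*(-3t^2 - t + 3)^2 + 1*(-3t^2 - t + 3) + (-2)
(-3t^2 - t + 3)^2 = 9t^4 + 6t^3 - 17t^2 - 6t + 9
Expand and combine: 18t^4 + 12t^3 - 37t^2 - 13t + 19


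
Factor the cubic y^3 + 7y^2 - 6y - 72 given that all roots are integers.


Try integer roots (divisors of -72). y=-6: p(-6)=0.
Divide out (y + 6): quotient is y^2 + y - 12.
Factor the quadratic: (y - 3)(y + 4)
Result: (y + 6)(y - 3)(y + 4)


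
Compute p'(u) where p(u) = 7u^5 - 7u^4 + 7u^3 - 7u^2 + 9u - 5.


Apply the power rule term by term:
  d/du(7u^5) = 35u^4
  d/du(-7u^4) = -28u^3
  d/du(7u^3) = 21u^2
  d/du(-7u^2) = -14u
  d/du(9u) = 9
  d/du(-5) = 0
p'(u) = 35u^4 - 28u^3 + 21u^2 - 14u + 9


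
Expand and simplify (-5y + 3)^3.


Expand (-5y + 3)^3 by repeated multiplication:
  (-5y + 3)^2 = 25y^2 - 30y + 9
= -125y^3 + 225y^2 - 135y + 27


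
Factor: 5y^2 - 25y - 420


Roots satisfy r1 + r2 = -b/a = 5 and r1*r2 = c/a = -84.
So r1 = -7, r2 = 12.
5y^2 - 25y - 420 = 5(y - r1)(y - r2) = 5(y + 7)(y - 12)


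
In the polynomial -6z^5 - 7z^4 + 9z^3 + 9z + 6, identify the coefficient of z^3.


Read off the coefficient of z^3: 9


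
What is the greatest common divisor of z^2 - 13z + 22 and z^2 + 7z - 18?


Factor each:
  z^2 - 13z + 22 = (z - 2)(z - 11)
  z^2 + 7z - 18 = (z - 2)(z + 9)
Common monic factor: z - 2


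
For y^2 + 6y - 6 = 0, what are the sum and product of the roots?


For ay^2+by+c=0: sum = -b/a, product = c/a.
a=1, b=6, c=-6
Sum = -(6)/1 = -6
Product = (-6)/1 = -6


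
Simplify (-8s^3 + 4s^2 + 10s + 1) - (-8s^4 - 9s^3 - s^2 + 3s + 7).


Distribute the minus sign:
  (-8s^3 + 4s^2 + 10s + 1)
- (-8s^4 - 9s^3 - s^2 + 3s + 7)
Negate second polynomial: 8s^4 + 9s^3 + s^2 - 3s - 7
Add: 8s^4 + s^3 + 5s^2 + 7s - 6


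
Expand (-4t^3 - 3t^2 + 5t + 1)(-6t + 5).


Distribute each term of the first polynomial:
  (-4t^3)(-6t + 5) = 24t^4 - 20t^3
  (-3t^2)(-6t + 5) = 18t^3 - 15t^2
  (5t)(-6t + 5) = -30t^2 + 25t
  (1)(-6t + 5) = -6t + 5
Sum: 24t^4 - 2t^3 - 45t^2 + 19t + 5


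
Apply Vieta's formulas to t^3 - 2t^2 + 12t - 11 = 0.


Monic cubic t^3+bt^2+ct+d=0: sum=-b, pairwise sum=c, product=-d.
b=-2, c=12, d=-11
r1+r2+r3 = 2
r1r2+r1r3+r2r3 = 12
r1r2r3 = 11


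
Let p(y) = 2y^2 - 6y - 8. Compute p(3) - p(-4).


p(3) = -8
p(-4) = 48
p(3) - p(-4) = -8 - 48 = -56


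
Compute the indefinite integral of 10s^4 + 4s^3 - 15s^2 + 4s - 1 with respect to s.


Reverse power rule on each term:
  ∫ 10s^4 ds = 2s^5
  ∫ 4s^3 ds = s^4
  ∫ -15s^2 ds = -5s^3
  ∫ 4s ds = 2s^2
  ∫ -1 ds = -s
F(s) = 2s^5 + s^4 - 5s^3 + 2s^2 - s + C


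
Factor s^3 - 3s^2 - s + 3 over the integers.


Try integer roots (divisors of 3). s=1: p(1)=0.
Divide out (s - 1): quotient is s^2 - 2s - 3.
Factor the quadratic: (s - 3)(s + 1)
Result: (s - 1)(s - 3)(s + 1)


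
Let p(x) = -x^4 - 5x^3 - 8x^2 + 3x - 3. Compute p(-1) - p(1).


p(-1) = -10
p(1) = -14
p(-1) - p(1) = -10 + 14 = 4


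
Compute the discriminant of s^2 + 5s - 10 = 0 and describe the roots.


D = b^2 - 4ac = (5)^2 - 4(1)(-10) = 25 + 40 = 65
Since D > 0: two distinct irrational roots


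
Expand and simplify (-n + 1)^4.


Expand (-n + 1)^4 by repeated multiplication:
  (-n + 1)^2 = n^2 - 2n + 1
  (-n + 1)^3 = -n^3 + 3n^2 - 3n + 1
= n^4 - 4n^3 + 6n^2 - 4n + 1


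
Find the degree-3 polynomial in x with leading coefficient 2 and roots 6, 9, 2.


p(x) = 2(x - 6)(x - 9)(x - 2)
Expand: 2x^3 - 34x^2 + 168x - 216


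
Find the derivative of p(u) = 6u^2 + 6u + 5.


Apply the power rule term by term:
  d/du(6u^2) = 12u
  d/du(6u) = 6
  d/du(5) = 0
p'(u) = 12u + 6


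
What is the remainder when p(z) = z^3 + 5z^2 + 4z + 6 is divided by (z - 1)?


By the Remainder Theorem, the remainder equals p(1):
  1*(1)^3 = 1
  5*(1)^2 = 5
  4*(1)^1 = 4
  constant: 6
Sum: 1 + 5 + 4 + 6 = 16


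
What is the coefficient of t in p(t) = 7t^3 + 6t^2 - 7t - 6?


Read off the coefficient of t: -7


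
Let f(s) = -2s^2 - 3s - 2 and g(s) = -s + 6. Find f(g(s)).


Substitute g(s) into f:
f(g(s)) = -2*(-s + 6)^2 + (-3)*(-s + 6) + (-2)
(-s + 6)^2 = s^2 - 12s + 36
Expand and combine: -2s^2 + 27s - 92


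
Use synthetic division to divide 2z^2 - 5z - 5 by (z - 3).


Synthetic division with c = 3. Coefficients: 2, -5, -5
Bring down 2.
  2 * 3 = 6; 6 - 5 = 1
  1 * 3 = 3; 3 - 5 = -2
Quotient: 2z + 1, Remainder: -2


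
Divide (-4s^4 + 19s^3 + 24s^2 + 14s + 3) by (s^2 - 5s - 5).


(-4s^4 + 19s^3 + 24s^2 + 14s + 3) / (s^2 - 5s - 5)
Step 1: -4s^2 * (s^2 - 5s - 5) = -4s^4 + 20s^3 + 20s^2; subtract.
Step 2: -s * (s^2 - 5s - 5) = -s^3 + 5s^2 + 5s; subtract.
Step 3: -1 * (s^2 - 5s - 5) = -s^2 + 5s + 5; subtract.
Quotient: -4s^2 - s - 1, Remainder: 4s - 2


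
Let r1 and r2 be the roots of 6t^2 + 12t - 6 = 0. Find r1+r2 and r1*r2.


For at^2+bt+c=0: sum = -b/a, product = c/a.
a=6, b=12, c=-6
Sum = -(12)/6 = -2
Product = (-6)/6 = -1


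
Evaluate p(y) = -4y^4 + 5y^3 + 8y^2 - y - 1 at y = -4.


Using direct substitution:
  -4 * (-4)^4 = -1024
  5 * (-4)^3 = -320
  8 * (-4)^2 = 128
  -1 * (-4)^1 = 4
  constant: -1
Sum = -1024 - 320 + 128 + 4 - 1 = -1213


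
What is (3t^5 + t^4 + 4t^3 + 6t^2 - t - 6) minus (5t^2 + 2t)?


Distribute the minus sign:
  (3t^5 + t^4 + 4t^3 + 6t^2 - t - 6)
- (5t^2 + 2t)
Negate second polynomial: -5t^2 - 2t
Add: 3t^5 + t^4 + 4t^3 + t^2 - 3t - 6


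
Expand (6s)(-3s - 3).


Distribute each term of the first polynomial:
  (6s)(-3s - 3) = -18s^2 - 18s
Sum: -18s^2 - 18s


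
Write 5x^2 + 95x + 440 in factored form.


Roots satisfy r1 + r2 = -b/a = -19 and r1*r2 = c/a = 88.
So r1 = -11, r2 = -8.
5x^2 + 95x + 440 = 5(x - r1)(x - r2) = 5(x + 11)(x + 8)


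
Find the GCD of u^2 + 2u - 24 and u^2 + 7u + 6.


Factor each:
  u^2 + 2u - 24 = (u + 6)(u - 4)
  u^2 + 7u + 6 = (u + 6)(u + 1)
Common monic factor: u + 6


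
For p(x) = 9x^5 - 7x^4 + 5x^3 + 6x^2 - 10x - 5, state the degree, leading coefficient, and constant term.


Highest power of x is 5, with coefficient 9. Constant term is -5.
Degree = 5, leading coefficient = 9, constant term = -5


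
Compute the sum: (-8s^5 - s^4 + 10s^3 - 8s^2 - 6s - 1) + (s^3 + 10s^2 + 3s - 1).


Align terms by degree and add:
  -8s^5 - s^4 + 10s^3 - 8s^2 - 6s - 1
+ s^3 + 10s^2 + 3s - 1
= -8s^5 - s^4 + 11s^3 + 2s^2 - 3s - 2


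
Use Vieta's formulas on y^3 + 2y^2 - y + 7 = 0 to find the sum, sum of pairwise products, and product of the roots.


Monic cubic y^3+by^2+cy+d=0: sum=-b, pairwise sum=c, product=-d.
b=2, c=-1, d=7
r1+r2+r3 = -2
r1r2+r1r3+r2r3 = -1
r1r2r3 = -7


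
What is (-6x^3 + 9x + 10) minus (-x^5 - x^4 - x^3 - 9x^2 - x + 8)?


Distribute the minus sign:
  (-6x^3 + 9x + 10)
- (-x^5 - x^4 - x^3 - 9x^2 - x + 8)
Negate second polynomial: x^5 + x^4 + x^3 + 9x^2 + x - 8
Add: x^5 + x^4 - 5x^3 + 9x^2 + 10x + 2


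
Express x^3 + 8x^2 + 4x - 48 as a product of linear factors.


Try integer roots (divisors of -48). x=-6: p(-6)=0.
Divide out (x + 6): quotient is x^2 + 2x - 8.
Factor the quadratic: (x + 4)(x - 2)
Result: (x + 6)(x + 4)(x - 2)


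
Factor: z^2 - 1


Roots satisfy r1 + r2 = -b/a = 0 and r1*r2 = c/a = -1.
So r1 = 1, r2 = -1.
z^2 - 1 = (z - r1)(z - r2) = (z - 1)(z + 1)


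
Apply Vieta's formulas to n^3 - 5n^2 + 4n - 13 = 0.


Monic cubic n^3+bn^2+cn+d=0: sum=-b, pairwise sum=c, product=-d.
b=-5, c=4, d=-13
r1+r2+r3 = 5
r1r2+r1r3+r2r3 = 4
r1r2r3 = 13


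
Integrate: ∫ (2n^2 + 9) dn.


Reverse power rule on each term:
  ∫ 2n^2 dn = (2/3)n^3
  ∫ 9 dn = 9n
F(n) = (2/3)n^3 + 9n + C


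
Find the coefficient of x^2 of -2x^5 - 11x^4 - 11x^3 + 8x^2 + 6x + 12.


Read off the coefficient of x^2: 8


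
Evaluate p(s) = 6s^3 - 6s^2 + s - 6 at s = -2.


Using direct substitution:
  6 * (-2)^3 = -48
  -6 * (-2)^2 = -24
  1 * (-2)^1 = -2
  constant: -6
Sum = -48 - 24 - 2 - 6 = -80


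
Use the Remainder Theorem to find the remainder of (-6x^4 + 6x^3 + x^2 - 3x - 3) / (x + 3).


By the Remainder Theorem, the remainder equals p(-3):
  -6*(-3)^4 = -486
  6*(-3)^3 = -162
  1*(-3)^2 = 9
  -3*(-3)^1 = 9
  constant: -3
Sum: -486 - 162 + 9 + 9 - 3 = -633


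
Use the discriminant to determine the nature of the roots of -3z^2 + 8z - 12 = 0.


D = b^2 - 4ac = (8)^2 - 4(-3)(-12) = 64 - 144 = -80
Since D < 0: two complex conjugate roots (no real roots)


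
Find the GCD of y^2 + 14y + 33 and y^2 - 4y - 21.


Factor each:
  y^2 + 14y + 33 = (y + 3)(y + 11)
  y^2 - 4y - 21 = (y + 3)(y - 7)
Common monic factor: y + 3


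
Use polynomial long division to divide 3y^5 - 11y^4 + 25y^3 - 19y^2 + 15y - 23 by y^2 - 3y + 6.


(3y^5 - 11y^4 + 25y^3 - 19y^2 + 15y - 23) / (y^2 - 3y + 6)
Step 1: 3y^3 * (y^2 - 3y + 6) = 3y^5 - 9y^4 + 18y^3; subtract.
Step 2: -2y^2 * (y^2 - 3y + 6) = -2y^4 + 6y^3 - 12y^2; subtract.
Step 3: y * (y^2 - 3y + 6) = y^3 - 3y^2 + 6y; subtract.
Step 4: -4 * (y^2 - 3y + 6) = -4y^2 + 12y - 24; subtract.
Quotient: 3y^3 - 2y^2 + y - 4, Remainder: -3y + 1


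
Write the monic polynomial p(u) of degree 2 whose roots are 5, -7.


p(u) = (u - 5)(u + 7)
Expand: u^2 + 2u - 35


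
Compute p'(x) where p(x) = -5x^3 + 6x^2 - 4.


Apply the power rule term by term:
  d/dx(-5x^3) = -15x^2
  d/dx(6x^2) = 12x
  d/dx(-4) = 0
p'(x) = -15x^2 + 12x


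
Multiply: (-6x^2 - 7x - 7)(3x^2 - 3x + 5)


Distribute each term of the first polynomial:
  (-6x^2)(3x^2 - 3x + 5) = -18x^4 + 18x^3 - 30x^2
  (-7x)(3x^2 - 3x + 5) = -21x^3 + 21x^2 - 35x
  (-7)(3x^2 - 3x + 5) = -21x^2 + 21x - 35
Sum: -18x^4 - 3x^3 - 30x^2 - 14x - 35


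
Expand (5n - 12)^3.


Expand (5n - 12)^3 by repeated multiplication:
  (5n - 12)^2 = 25n^2 - 120n + 144
= 125n^3 - 900n^2 + 2160n - 1728


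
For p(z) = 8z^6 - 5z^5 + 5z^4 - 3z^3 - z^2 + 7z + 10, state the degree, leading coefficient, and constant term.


Highest power of z is 6, with coefficient 8. Constant term is 10.
Degree = 6, leading coefficient = 8, constant term = 10


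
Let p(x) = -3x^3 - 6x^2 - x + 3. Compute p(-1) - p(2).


p(-1) = 1
p(2) = -47
p(-1) - p(2) = 1 + 47 = 48


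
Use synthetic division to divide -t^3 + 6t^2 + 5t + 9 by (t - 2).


Synthetic division with c = 2. Coefficients: -1, 6, 5, 9
Bring down -1.
  -1 * 2 = -2; -2 + 6 = 4
  4 * 2 = 8; 8 + 5 = 13
  13 * 2 = 26; 26 + 9 = 35
Quotient: -t^2 + 4t + 13, Remainder: 35


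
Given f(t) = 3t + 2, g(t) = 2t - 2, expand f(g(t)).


Substitute g(t) into f:
f(g(t)) = 3*(2t - 2) + 2
Expand and combine: 6t - 4


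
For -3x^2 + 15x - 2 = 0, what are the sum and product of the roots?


For ax^2+bx+c=0: sum = -b/a, product = c/a.
a=-3, b=15, c=-2
Sum = -(15)/-3 = 5
Product = (-2)/-3 = 2/3


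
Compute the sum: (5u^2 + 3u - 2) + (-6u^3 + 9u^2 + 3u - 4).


Align terms by degree and add:
  5u^2 + 3u - 2
  -6u^3 + 9u^2 + 3u - 4
= -6u^3 + 14u^2 + 6u - 6


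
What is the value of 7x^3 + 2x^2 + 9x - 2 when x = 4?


Using direct substitution:
  7 * (4)^3 = 448
  2 * (4)^2 = 32
  9 * (4)^1 = 36
  constant: -2
Sum = 448 + 32 + 36 - 2 = 514


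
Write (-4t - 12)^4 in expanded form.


Expand (-4t - 12)^4 by repeated multiplication:
  (-4t - 12)^2 = 16t^2 + 96t + 144
  (-4t - 12)^3 = -64t^3 - 576t^2 - 1728t - 1728
= 256t^4 + 3072t^3 + 13824t^2 + 27648t + 20736


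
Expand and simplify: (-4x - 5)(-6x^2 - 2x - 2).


Distribute each term of the first polynomial:
  (-4x)(-6x^2 - 2x - 2) = 24x^3 + 8x^2 + 8x
  (-5)(-6x^2 - 2x - 2) = 30x^2 + 10x + 10
Sum: 24x^3 + 38x^2 + 18x + 10


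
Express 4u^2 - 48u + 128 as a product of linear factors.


Roots satisfy r1 + r2 = -b/a = 12 and r1*r2 = c/a = 32.
So r1 = 8, r2 = 4.
4u^2 - 48u + 128 = 4(u - r1)(u - r2) = 4(u - 8)(u - 4)


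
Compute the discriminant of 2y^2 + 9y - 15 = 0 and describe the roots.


D = b^2 - 4ac = (9)^2 - 4(2)(-15) = 81 + 120 = 201
Since D > 0: two distinct irrational roots


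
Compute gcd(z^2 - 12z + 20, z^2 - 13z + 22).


Factor each:
  z^2 - 12z + 20 = (z - 2)(z - 10)
  z^2 - 13z + 22 = (z - 2)(z - 11)
Common monic factor: z - 2


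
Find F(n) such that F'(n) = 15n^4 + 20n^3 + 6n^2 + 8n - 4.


Reverse power rule on each term:
  ∫ 15n^4 dn = 3n^5
  ∫ 20n^3 dn = 5n^4
  ∫ 6n^2 dn = 2n^3
  ∫ 8n dn = 4n^2
  ∫ -4 dn = -4n
F(n) = 3n^5 + 5n^4 + 2n^3 + 4n^2 - 4n + C


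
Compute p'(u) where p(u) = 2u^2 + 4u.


Apply the power rule term by term:
  d/du(2u^2) = 4u
  d/du(4u) = 4
p'(u) = 4u + 4


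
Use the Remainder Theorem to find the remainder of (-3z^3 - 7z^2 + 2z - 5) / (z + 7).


By the Remainder Theorem, the remainder equals p(-7):
  -3*(-7)^3 = 1029
  -7*(-7)^2 = -343
  2*(-7)^1 = -14
  constant: -5
Sum: 1029 - 343 - 14 - 5 = 667


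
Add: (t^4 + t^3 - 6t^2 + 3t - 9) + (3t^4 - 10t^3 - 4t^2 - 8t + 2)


Align terms by degree and add:
  t^4 + t^3 - 6t^2 + 3t - 9
+ 3t^4 - 10t^3 - 4t^2 - 8t + 2
= 4t^4 - 9t^3 - 10t^2 - 5t - 7


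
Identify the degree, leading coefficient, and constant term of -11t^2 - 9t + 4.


Highest power of t is 2, with coefficient -11. Constant term is 4.
Degree = 2, leading coefficient = -11, constant term = 4


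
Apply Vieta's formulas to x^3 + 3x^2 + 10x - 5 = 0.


Monic cubic x^3+bx^2+cx+d=0: sum=-b, pairwise sum=c, product=-d.
b=3, c=10, d=-5
r1+r2+r3 = -3
r1r2+r1r3+r2r3 = 10
r1r2r3 = 5


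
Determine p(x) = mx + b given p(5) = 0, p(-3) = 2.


p(x) = mx + b. Using p(5)=0, p(-3)=2:
m = (0 - 2)/(5 + 3) = -2/8 = -1/4
b = 0 - m*(5) = 0 + 5/4 = 5/4
p(x) = -(1/4)x + (5/4)


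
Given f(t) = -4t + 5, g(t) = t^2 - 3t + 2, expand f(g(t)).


Substitute g(t) into f:
f(g(t)) = -4*(t^2 - 3t + 2) + 5
Expand and combine: -4t^2 + 12t - 3


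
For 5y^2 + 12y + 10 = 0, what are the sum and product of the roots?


For ay^2+by+c=0: sum = -b/a, product = c/a.
a=5, b=12, c=10
Sum = -(12)/5 = -12/5
Product = (10)/5 = 2


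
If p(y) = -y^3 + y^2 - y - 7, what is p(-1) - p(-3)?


p(-1) = -4
p(-3) = 32
p(-1) - p(-3) = -4 - 32 = -36


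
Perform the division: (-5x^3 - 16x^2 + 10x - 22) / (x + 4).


(-5x^3 - 16x^2 + 10x - 22) / (x + 4)
Step 1: -5x^2 * (x + 4) = -5x^3 - 20x^2; subtract.
Step 2: 4x * (x + 4) = 4x^2 + 16x; subtract.
Step 3: -6 * (x + 4) = -6x - 24; subtract.
Quotient: -5x^2 + 4x - 6, Remainder: 2


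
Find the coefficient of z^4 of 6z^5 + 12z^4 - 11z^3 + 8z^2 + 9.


Read off the coefficient of z^4: 12


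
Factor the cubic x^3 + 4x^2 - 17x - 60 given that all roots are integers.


Try integer roots (divisors of -60). x=4: p(4)=0.
Divide out (x - 4): quotient is x^2 + 8x + 15.
Factor the quadratic: (x + 5)(x + 3)
Result: (x - 4)(x + 5)(x + 3)


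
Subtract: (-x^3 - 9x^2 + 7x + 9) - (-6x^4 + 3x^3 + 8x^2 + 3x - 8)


Distribute the minus sign:
  (-x^3 - 9x^2 + 7x + 9)
- (-6x^4 + 3x^3 + 8x^2 + 3x - 8)
Negate second polynomial: 6x^4 - 3x^3 - 8x^2 - 3x + 8
Add: 6x^4 - 4x^3 - 17x^2 + 4x + 17


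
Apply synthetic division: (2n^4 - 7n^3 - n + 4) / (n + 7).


Synthetic division with c = -7. Coefficients: 2, -7, 0, -1, 4
Bring down 2.
  2 * -7 = -14; -14 - 7 = -21
  -21 * -7 = 147; 147 + 0 = 147
  147 * -7 = -1029; -1029 - 1 = -1030
  -1030 * -7 = 7210; 7210 + 4 = 7214
Quotient: 2n^3 - 21n^2 + 147n - 1030, Remainder: 7214


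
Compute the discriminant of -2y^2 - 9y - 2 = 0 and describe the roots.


D = b^2 - 4ac = (-9)^2 - 4(-2)(-2) = 81 - 16 = 65
Since D > 0: two distinct irrational roots


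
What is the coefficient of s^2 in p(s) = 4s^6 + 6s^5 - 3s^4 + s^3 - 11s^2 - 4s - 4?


Read off the coefficient of s^2: -11


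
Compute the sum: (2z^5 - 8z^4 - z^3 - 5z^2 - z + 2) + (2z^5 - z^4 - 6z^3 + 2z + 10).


Align terms by degree and add:
  2z^5 - 8z^4 - z^3 - 5z^2 - z + 2
+ 2z^5 - z^4 - 6z^3 + 2z + 10
= 4z^5 - 9z^4 - 7z^3 - 5z^2 + z + 12


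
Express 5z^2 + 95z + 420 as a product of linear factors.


Roots satisfy r1 + r2 = -b/a = -19 and r1*r2 = c/a = 84.
So r1 = -7, r2 = -12.
5z^2 + 95z + 420 = 5(z - r1)(z - r2) = 5(z + 7)(z + 12)


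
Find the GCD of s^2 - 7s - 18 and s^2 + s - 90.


Factor each:
  s^2 - 7s - 18 = (s - 9)(s + 2)
  s^2 + s - 90 = (s - 9)(s + 10)
Common monic factor: s - 9


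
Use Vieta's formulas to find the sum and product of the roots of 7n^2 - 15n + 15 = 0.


For an^2+bn+c=0: sum = -b/a, product = c/a.
a=7, b=-15, c=15
Sum = -(-15)/7 = 15/7
Product = (15)/7 = 15/7


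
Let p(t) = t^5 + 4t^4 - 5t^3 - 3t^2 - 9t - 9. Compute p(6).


Using direct substitution:
  1 * (6)^5 = 7776
  4 * (6)^4 = 5184
  -5 * (6)^3 = -1080
  -3 * (6)^2 = -108
  -9 * (6)^1 = -54
  constant: -9
Sum = 7776 + 5184 - 1080 - 108 - 54 - 9 = 11709


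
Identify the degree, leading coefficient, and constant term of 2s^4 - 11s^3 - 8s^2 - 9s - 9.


Highest power of s is 4, with coefficient 2. Constant term is -9.
Degree = 4, leading coefficient = 2, constant term = -9


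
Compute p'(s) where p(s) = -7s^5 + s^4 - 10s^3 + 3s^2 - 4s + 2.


Apply the power rule term by term:
  d/ds(-7s^5) = -35s^4
  d/ds(s^4) = 4s^3
  d/ds(-10s^3) = -30s^2
  d/ds(3s^2) = 6s
  d/ds(-4s) = -4
  d/ds(2) = 0
p'(s) = -35s^4 + 4s^3 - 30s^2 + 6s - 4


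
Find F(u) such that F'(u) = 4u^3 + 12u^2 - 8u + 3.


Reverse power rule on each term:
  ∫ 4u^3 du = u^4
  ∫ 12u^2 du = 4u^3
  ∫ -8u du = -4u^2
  ∫ 3 du = 3u
F(u) = u^4 + 4u^3 - 4u^2 + 3u + C


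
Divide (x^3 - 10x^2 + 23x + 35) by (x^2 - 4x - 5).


(x^3 - 10x^2 + 23x + 35) / (x^2 - 4x - 5)
Step 1: x * (x^2 - 4x - 5) = x^3 - 4x^2 - 5x; subtract.
Step 2: -6 * (x^2 - 4x - 5) = -6x^2 + 24x + 30; subtract.
Quotient: x - 6, Remainder: 4x + 5


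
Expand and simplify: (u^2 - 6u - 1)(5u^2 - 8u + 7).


Distribute each term of the first polynomial:
  (u^2)(5u^2 - 8u + 7) = 5u^4 - 8u^3 + 7u^2
  (-6u)(5u^2 - 8u + 7) = -30u^3 + 48u^2 - 42u
  (-1)(5u^2 - 8u + 7) = -5u^2 + 8u - 7
Sum: 5u^4 - 38u^3 + 50u^2 - 34u - 7


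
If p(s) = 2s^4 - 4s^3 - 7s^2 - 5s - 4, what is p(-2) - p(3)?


p(-2) = 42
p(3) = -28
p(-2) - p(3) = 42 + 28 = 70


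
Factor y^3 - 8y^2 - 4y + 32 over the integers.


Try integer roots (divisors of 32). y=8: p(8)=0.
Divide out (y - 8): quotient is y^2 - 4.
Factor the quadratic: (y - 2)(y + 2)
Result: (y - 8)(y - 2)(y + 2)


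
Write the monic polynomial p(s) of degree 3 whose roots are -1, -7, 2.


p(s) = (s + 1)(s + 7)(s - 2)
Expand: s^3 + 6s^2 - 9s - 14


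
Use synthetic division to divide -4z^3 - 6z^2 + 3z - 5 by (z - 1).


Synthetic division with c = 1. Coefficients: -4, -6, 3, -5
Bring down -4.
  -4 * 1 = -4; -4 - 6 = -10
  -10 * 1 = -10; -10 + 3 = -7
  -7 * 1 = -7; -7 - 5 = -12
Quotient: -4z^2 - 10z - 7, Remainder: -12


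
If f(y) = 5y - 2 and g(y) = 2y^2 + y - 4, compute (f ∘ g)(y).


Substitute g(y) into f:
f(g(y)) = 5*(2y^2 + y - 4) + (-2)
Expand and combine: 10y^2 + 5y - 22


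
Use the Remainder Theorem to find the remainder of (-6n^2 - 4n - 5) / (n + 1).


By the Remainder Theorem, the remainder equals p(-1):
  -6*(-1)^2 = -6
  -4*(-1)^1 = 4
  constant: -5
Sum: -6 + 4 - 5 = -7


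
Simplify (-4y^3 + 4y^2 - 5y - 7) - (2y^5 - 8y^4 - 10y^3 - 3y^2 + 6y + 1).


Distribute the minus sign:
  (-4y^3 + 4y^2 - 5y - 7)
- (2y^5 - 8y^4 - 10y^3 - 3y^2 + 6y + 1)
Negate second polynomial: -2y^5 + 8y^4 + 10y^3 + 3y^2 - 6y - 1
Add: -2y^5 + 8y^4 + 6y^3 + 7y^2 - 11y - 8


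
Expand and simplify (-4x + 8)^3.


Expand (-4x + 8)^3 by repeated multiplication:
  (-4x + 8)^2 = 16x^2 - 64x + 64
= -64x^3 + 384x^2 - 768x + 512


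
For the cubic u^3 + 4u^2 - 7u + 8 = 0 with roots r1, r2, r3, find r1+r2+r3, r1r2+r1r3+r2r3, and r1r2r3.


Monic cubic u^3+bu^2+cu+d=0: sum=-b, pairwise sum=c, product=-d.
b=4, c=-7, d=8
r1+r2+r3 = -4
r1r2+r1r3+r2r3 = -7
r1r2r3 = -8


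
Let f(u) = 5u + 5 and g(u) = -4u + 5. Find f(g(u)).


Substitute g(u) into f:
f(g(u)) = 5*(-4u + 5) + 5
Expand and combine: -20u + 30


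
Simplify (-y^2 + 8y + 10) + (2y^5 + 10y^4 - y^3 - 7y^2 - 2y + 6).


Align terms by degree and add:
  -y^2 + 8y + 10
+ 2y^5 + 10y^4 - y^3 - 7y^2 - 2y + 6
= 2y^5 + 10y^4 - y^3 - 8y^2 + 6y + 16


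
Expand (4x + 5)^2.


Expand (4x + 5)^2 by repeated multiplication:
= 16x^2 + 40x + 25


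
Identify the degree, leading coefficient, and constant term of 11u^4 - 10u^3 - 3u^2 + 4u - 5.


Highest power of u is 4, with coefficient 11. Constant term is -5.
Degree = 4, leading coefficient = 11, constant term = -5


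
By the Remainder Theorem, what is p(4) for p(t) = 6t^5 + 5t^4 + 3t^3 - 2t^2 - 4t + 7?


By the Remainder Theorem, the remainder equals p(4):
  6*(4)^5 = 6144
  5*(4)^4 = 1280
  3*(4)^3 = 192
  -2*(4)^2 = -32
  -4*(4)^1 = -16
  constant: 7
Sum: 6144 + 1280 + 192 - 32 - 16 + 7 = 7575


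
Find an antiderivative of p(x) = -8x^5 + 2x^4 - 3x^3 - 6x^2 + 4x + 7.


Reverse power rule on each term:
  ∫ -8x^5 dx = -(4/3)x^6
  ∫ 2x^4 dx = (2/5)x^5
  ∫ -3x^3 dx = -(3/4)x^4
  ∫ -6x^2 dx = -2x^3
  ∫ 4x dx = 2x^2
  ∫ 7 dx = 7x
F(x) = -(4/3)x^6 + (2/5)x^5 - (3/4)x^4 - 2x^3 + 2x^2 + 7x + C


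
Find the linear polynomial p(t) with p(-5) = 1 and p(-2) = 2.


p(t) = mt + b. Using p(-5)=1, p(-2)=2:
m = (1 - 2)/(-5 + 2) = -1/-3 = 1/3
b = 1 - m*(-5) = 1 + 5/3 = 8/3
p(t) = (1/3)t + (8/3)


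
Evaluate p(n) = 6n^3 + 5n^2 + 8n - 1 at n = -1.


Using direct substitution:
  6 * (-1)^3 = -6
  5 * (-1)^2 = 5
  8 * (-1)^1 = -8
  constant: -1
Sum = -6 + 5 - 8 - 1 = -10


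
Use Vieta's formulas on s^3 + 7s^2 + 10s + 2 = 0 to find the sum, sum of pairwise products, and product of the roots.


Monic cubic s^3+bs^2+cs+d=0: sum=-b, pairwise sum=c, product=-d.
b=7, c=10, d=2
r1+r2+r3 = -7
r1r2+r1r3+r2r3 = 10
r1r2r3 = -2


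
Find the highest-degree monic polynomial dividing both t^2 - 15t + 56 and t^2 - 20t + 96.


Factor each:
  t^2 - 15t + 56 = (t - 8)(t - 7)
  t^2 - 20t + 96 = (t - 8)(t - 12)
Common monic factor: t - 8


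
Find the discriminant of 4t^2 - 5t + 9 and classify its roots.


D = b^2 - 4ac = (-5)^2 - 4(4)(9) = 25 - 144 = -119
Since D < 0: two complex conjugate roots (no real roots)


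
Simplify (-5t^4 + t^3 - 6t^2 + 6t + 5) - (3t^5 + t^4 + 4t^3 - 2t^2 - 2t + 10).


Distribute the minus sign:
  (-5t^4 + t^3 - 6t^2 + 6t + 5)
- (3t^5 + t^4 + 4t^3 - 2t^2 - 2t + 10)
Negate second polynomial: -3t^5 - t^4 - 4t^3 + 2t^2 + 2t - 10
Add: -3t^5 - 6t^4 - 3t^3 - 4t^2 + 8t - 5


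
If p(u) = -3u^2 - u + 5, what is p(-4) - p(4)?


p(-4) = -39
p(4) = -47
p(-4) - p(4) = -39 + 47 = 8


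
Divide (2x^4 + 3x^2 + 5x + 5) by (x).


(2x^4 + 3x^2 + 5x + 5) / (x)
Step 1: 2x^3 * (x) = 2x^4; subtract.
Step 2: 0 * (x) = 0; subtract.
Step 3: 3x * (x) = 3x^2; subtract.
Step 4: 5 * (x) = 5x; subtract.
Quotient: 2x^3 + 3x + 5, Remainder: 5


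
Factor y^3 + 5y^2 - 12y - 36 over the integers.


Try integer roots (divisors of -36). y=-6: p(-6)=0.
Divide out (y + 6): quotient is y^2 - y - 6.
Factor the quadratic: (y - 3)(y + 2)
Result: (y + 6)(y - 3)(y + 2)


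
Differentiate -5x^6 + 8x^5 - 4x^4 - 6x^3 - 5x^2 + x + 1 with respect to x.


Apply the power rule term by term:
  d/dx(-5x^6) = -30x^5
  d/dx(8x^5) = 40x^4
  d/dx(-4x^4) = -16x^3
  d/dx(-6x^3) = -18x^2
  d/dx(-5x^2) = -10x
  d/dx(x) = 1
  d/dx(1) = 0
p'(x) = -30x^5 + 40x^4 - 16x^3 - 18x^2 - 10x + 1


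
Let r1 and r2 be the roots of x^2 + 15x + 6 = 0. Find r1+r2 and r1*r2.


For ax^2+bx+c=0: sum = -b/a, product = c/a.
a=1, b=15, c=6
Sum = -(15)/1 = -15
Product = (6)/1 = 6


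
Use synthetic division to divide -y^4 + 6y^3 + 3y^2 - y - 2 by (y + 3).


Synthetic division with c = -3. Coefficients: -1, 6, 3, -1, -2
Bring down -1.
  -1 * -3 = 3; 3 + 6 = 9
  9 * -3 = -27; -27 + 3 = -24
  -24 * -3 = 72; 72 - 1 = 71
  71 * -3 = -213; -213 - 2 = -215
Quotient: -y^3 + 9y^2 - 24y + 71, Remainder: -215


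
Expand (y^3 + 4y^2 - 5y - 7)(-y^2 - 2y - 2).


Distribute each term of the first polynomial:
  (y^3)(-y^2 - 2y - 2) = -y^5 - 2y^4 - 2y^3
  (4y^2)(-y^2 - 2y - 2) = -4y^4 - 8y^3 - 8y^2
  (-5y)(-y^2 - 2y - 2) = 5y^3 + 10y^2 + 10y
  (-7)(-y^2 - 2y - 2) = 7y^2 + 14y + 14
Sum: -y^5 - 6y^4 - 5y^3 + 9y^2 + 24y + 14


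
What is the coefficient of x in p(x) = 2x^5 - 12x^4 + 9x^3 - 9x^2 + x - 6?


Read off the coefficient of x: 1


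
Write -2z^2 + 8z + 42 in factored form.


Roots satisfy r1 + r2 = -b/a = 4 and r1*r2 = c/a = -21.
So r1 = 7, r2 = -3.
-2z^2 + 8z + 42 = -2(z - r1)(z - r2) = -2(z - 7)(z + 3)


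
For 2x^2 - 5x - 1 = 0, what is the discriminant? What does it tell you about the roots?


D = b^2 - 4ac = (-5)^2 - 4(2)(-1) = 25 + 8 = 33
Since D > 0: two distinct irrational roots


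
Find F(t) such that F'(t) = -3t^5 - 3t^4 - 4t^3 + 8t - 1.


Reverse power rule on each term:
  ∫ -3t^5 dt = -(1/2)t^6
  ∫ -3t^4 dt = -(3/5)t^5
  ∫ -4t^3 dt = -t^4
  ∫ 8t dt = 4t^2
  ∫ -1 dt = -t
F(t) = -(1/2)t^6 - (3/5)t^5 - t^4 + 4t^2 - t + C


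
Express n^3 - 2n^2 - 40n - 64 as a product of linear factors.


Try integer roots (divisors of -64). n=-2: p(-2)=0.
Divide out (n + 2): quotient is n^2 - 4n - 32.
Factor the quadratic: (n - 8)(n + 4)
Result: (n + 2)(n - 8)(n + 4)


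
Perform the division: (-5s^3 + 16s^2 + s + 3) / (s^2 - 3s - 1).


(-5s^3 + 16s^2 + s + 3) / (s^2 - 3s - 1)
Step 1: -5s * (s^2 - 3s - 1) = -5s^3 + 15s^2 + 5s; subtract.
Step 2: 1 * (s^2 - 3s - 1) = s^2 - 3s - 1; subtract.
Quotient: -5s + 1, Remainder: -s + 4


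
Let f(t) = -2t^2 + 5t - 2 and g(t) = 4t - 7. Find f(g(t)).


Substitute g(t) into f:
f(g(t)) = -2*(4t - 7)^2 + 5*(4t - 7) + (-2)
(4t - 7)^2 = 16t^2 - 56t + 49
Expand and combine: -32t^2 + 132t - 135


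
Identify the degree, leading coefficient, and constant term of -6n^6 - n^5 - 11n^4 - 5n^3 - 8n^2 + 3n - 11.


Highest power of n is 6, with coefficient -6. Constant term is -11.
Degree = 6, leading coefficient = -6, constant term = -11


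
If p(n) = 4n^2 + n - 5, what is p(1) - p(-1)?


p(1) = 0
p(-1) = -2
p(1) - p(-1) = 0 + 2 = 2


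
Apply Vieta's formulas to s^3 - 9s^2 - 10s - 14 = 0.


Monic cubic s^3+bs^2+cs+d=0: sum=-b, pairwise sum=c, product=-d.
b=-9, c=-10, d=-14
r1+r2+r3 = 9
r1r2+r1r3+r2r3 = -10
r1r2r3 = 14


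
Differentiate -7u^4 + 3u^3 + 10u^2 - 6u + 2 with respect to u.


Apply the power rule term by term:
  d/du(-7u^4) = -28u^3
  d/du(3u^3) = 9u^2
  d/du(10u^2) = 20u
  d/du(-6u) = -6
  d/du(2) = 0
p'(u) = -28u^3 + 9u^2 + 20u - 6


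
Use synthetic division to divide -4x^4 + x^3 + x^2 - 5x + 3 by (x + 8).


Synthetic division with c = -8. Coefficients: -4, 1, 1, -5, 3
Bring down -4.
  -4 * -8 = 32; 32 + 1 = 33
  33 * -8 = -264; -264 + 1 = -263
  -263 * -8 = 2104; 2104 - 5 = 2099
  2099 * -8 = -16792; -16792 + 3 = -16789
Quotient: -4x^3 + 33x^2 - 263x + 2099, Remainder: -16789


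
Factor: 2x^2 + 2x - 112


Roots satisfy r1 + r2 = -b/a = -1 and r1*r2 = c/a = -56.
So r1 = -8, r2 = 7.
2x^2 + 2x - 112 = 2(x - r1)(x - r2) = 2(x + 8)(x - 7)


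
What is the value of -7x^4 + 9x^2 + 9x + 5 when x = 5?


Using direct substitution:
  -7 * (5)^4 = -4375
  0 * (5)^3 = 0
  9 * (5)^2 = 225
  9 * (5)^1 = 45
  constant: 5
Sum = -4375 + 0 + 225 + 45 + 5 = -4100


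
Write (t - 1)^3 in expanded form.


Expand (t - 1)^3 by repeated multiplication:
  (t - 1)^2 = t^2 - 2t + 1
= t^3 - 3t^2 + 3t - 1


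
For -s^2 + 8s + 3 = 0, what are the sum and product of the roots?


For as^2+bs+c=0: sum = -b/a, product = c/a.
a=-1, b=8, c=3
Sum = -(8)/-1 = 8
Product = (3)/-1 = -3


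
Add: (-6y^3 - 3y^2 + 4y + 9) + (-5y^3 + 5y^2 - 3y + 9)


Align terms by degree and add:
  -6y^3 - 3y^2 + 4y + 9
  -5y^3 + 5y^2 - 3y + 9
= -11y^3 + 2y^2 + y + 18


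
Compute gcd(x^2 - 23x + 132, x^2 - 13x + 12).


Factor each:
  x^2 - 23x + 132 = (x - 12)(x - 11)
  x^2 - 13x + 12 = (x - 12)(x - 1)
Common monic factor: x - 12


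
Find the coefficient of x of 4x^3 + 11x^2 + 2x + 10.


Read off the coefficient of x: 2


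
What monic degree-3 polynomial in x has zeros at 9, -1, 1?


p(x) = (x - 9)(x + 1)(x - 1)
Expand: x^3 - 9x^2 - x + 9


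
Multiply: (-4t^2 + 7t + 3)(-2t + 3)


Distribute each term of the first polynomial:
  (-4t^2)(-2t + 3) = 8t^3 - 12t^2
  (7t)(-2t + 3) = -14t^2 + 21t
  (3)(-2t + 3) = -6t + 9
Sum: 8t^3 - 26t^2 + 15t + 9


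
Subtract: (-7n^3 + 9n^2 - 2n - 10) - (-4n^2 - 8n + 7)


Distribute the minus sign:
  (-7n^3 + 9n^2 - 2n - 10)
- (-4n^2 - 8n + 7)
Negate second polynomial: 4n^2 + 8n - 7
Add: -7n^3 + 13n^2 + 6n - 17


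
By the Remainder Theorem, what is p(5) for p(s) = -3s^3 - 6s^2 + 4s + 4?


By the Remainder Theorem, the remainder equals p(5):
  -3*(5)^3 = -375
  -6*(5)^2 = -150
  4*(5)^1 = 20
  constant: 4
Sum: -375 - 150 + 20 + 4 = -501


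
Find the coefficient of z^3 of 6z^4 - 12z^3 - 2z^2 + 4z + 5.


Read off the coefficient of z^3: -12


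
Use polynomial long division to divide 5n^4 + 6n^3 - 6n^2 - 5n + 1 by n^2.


(5n^4 + 6n^3 - 6n^2 - 5n + 1) / (n^2)
Step 1: 5n^2 * (n^2) = 5n^4; subtract.
Step 2: 6n * (n^2) = 6n^3; subtract.
Step 3: -6 * (n^2) = -6n^2; subtract.
Quotient: 5n^2 + 6n - 6, Remainder: -5n + 1


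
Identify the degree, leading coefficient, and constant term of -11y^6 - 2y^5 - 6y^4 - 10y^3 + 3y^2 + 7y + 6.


Highest power of y is 6, with coefficient -11. Constant term is 6.
Degree = 6, leading coefficient = -11, constant term = 6


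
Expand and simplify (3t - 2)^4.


Expand (3t - 2)^4 by repeated multiplication:
  (3t - 2)^2 = 9t^2 - 12t + 4
  (3t - 2)^3 = 27t^3 - 54t^2 + 36t - 8
= 81t^4 - 216t^3 + 216t^2 - 96t + 16


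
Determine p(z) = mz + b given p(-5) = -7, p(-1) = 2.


p(z) = mz + b. Using p(-5)=-7, p(-1)=2:
m = (-7 - 2)/(-5 + 1) = -9/-4 = 9/4
b = -7 - m*(-5) = -7 + 45/4 = 17/4
p(z) = (9/4)z + (17/4)


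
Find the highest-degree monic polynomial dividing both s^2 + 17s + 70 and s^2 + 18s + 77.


Factor each:
  s^2 + 17s + 70 = (s + 7)(s + 10)
  s^2 + 18s + 77 = (s + 7)(s + 11)
Common monic factor: s + 7


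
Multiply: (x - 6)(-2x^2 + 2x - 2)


Distribute each term of the first polynomial:
  (x)(-2x^2 + 2x - 2) = -2x^3 + 2x^2 - 2x
  (-6)(-2x^2 + 2x - 2) = 12x^2 - 12x + 12
Sum: -2x^3 + 14x^2 - 14x + 12


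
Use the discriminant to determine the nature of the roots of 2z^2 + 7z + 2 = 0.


D = b^2 - 4ac = (7)^2 - 4(2)(2) = 49 - 16 = 33
Since D > 0: two distinct irrational roots


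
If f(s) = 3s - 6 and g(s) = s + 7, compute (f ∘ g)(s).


Substitute g(s) into f:
f(g(s)) = 3*(s + 7) + (-6)
Expand and combine: 3s + 15


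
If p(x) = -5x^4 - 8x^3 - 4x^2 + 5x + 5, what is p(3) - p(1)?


p(3) = -637
p(1) = -7
p(3) - p(1) = -637 + 7 = -630


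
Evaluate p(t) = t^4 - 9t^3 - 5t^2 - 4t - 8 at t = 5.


Using direct substitution:
  1 * (5)^4 = 625
  -9 * (5)^3 = -1125
  -5 * (5)^2 = -125
  -4 * (5)^1 = -20
  constant: -8
Sum = 625 - 1125 - 125 - 20 - 8 = -653


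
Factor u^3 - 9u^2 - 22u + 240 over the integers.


Try integer roots (divisors of 240). u=-5: p(-5)=0.
Divide out (u + 5): quotient is u^2 - 14u + 48.
Factor the quadratic: (u - 8)(u - 6)
Result: (u + 5)(u - 8)(u - 6)


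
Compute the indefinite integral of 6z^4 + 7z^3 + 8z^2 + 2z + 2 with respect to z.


Reverse power rule on each term:
  ∫ 6z^4 dz = (6/5)z^5
  ∫ 7z^3 dz = (7/4)z^4
  ∫ 8z^2 dz = (8/3)z^3
  ∫ 2z dz = z^2
  ∫ 2 dz = 2z
F(z) = (6/5)z^5 + (7/4)z^4 + (8/3)z^3 + z^2 + 2z + C


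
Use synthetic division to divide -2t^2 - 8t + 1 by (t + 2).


Synthetic division with c = -2. Coefficients: -2, -8, 1
Bring down -2.
  -2 * -2 = 4; 4 - 8 = -4
  -4 * -2 = 8; 8 + 1 = 9
Quotient: -2t - 4, Remainder: 9


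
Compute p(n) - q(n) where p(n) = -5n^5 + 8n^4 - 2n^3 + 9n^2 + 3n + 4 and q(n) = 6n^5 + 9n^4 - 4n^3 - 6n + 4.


Distribute the minus sign:
  (-5n^5 + 8n^4 - 2n^3 + 9n^2 + 3n + 4)
- (6n^5 + 9n^4 - 4n^3 - 6n + 4)
Negate second polynomial: -6n^5 - 9n^4 + 4n^3 + 6n - 4
Add: -11n^5 - n^4 + 2n^3 + 9n^2 + 9n


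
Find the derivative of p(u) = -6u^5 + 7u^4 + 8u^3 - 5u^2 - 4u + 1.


Apply the power rule term by term:
  d/du(-6u^5) = -30u^4
  d/du(7u^4) = 28u^3
  d/du(8u^3) = 24u^2
  d/du(-5u^2) = -10u
  d/du(-4u) = -4
  d/du(1) = 0
p'(u) = -30u^4 + 28u^3 + 24u^2 - 10u - 4


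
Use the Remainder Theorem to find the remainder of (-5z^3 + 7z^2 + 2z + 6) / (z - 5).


By the Remainder Theorem, the remainder equals p(5):
  -5*(5)^3 = -625
  7*(5)^2 = 175
  2*(5)^1 = 10
  constant: 6
Sum: -625 + 175 + 10 + 6 = -434


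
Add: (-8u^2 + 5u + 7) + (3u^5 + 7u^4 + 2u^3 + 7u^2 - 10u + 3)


Align terms by degree and add:
  -8u^2 + 5u + 7
+ 3u^5 + 7u^4 + 2u^3 + 7u^2 - 10u + 3
= 3u^5 + 7u^4 + 2u^3 - u^2 - 5u + 10


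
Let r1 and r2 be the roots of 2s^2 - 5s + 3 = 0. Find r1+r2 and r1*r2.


For as^2+bs+c=0: sum = -b/a, product = c/a.
a=2, b=-5, c=3
Sum = -(-5)/2 = 5/2
Product = (3)/2 = 3/2


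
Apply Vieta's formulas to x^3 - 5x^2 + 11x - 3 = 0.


Monic cubic x^3+bx^2+cx+d=0: sum=-b, pairwise sum=c, product=-d.
b=-5, c=11, d=-3
r1+r2+r3 = 5
r1r2+r1r3+r2r3 = 11
r1r2r3 = 3


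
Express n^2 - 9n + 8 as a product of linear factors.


Roots satisfy r1 + r2 = -b/a = 9 and r1*r2 = c/a = 8.
So r1 = 1, r2 = 8.
n^2 - 9n + 8 = (n - r1)(n - r2) = (n - 1)(n - 8)


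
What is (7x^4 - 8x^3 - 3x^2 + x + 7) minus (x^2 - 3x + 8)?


Distribute the minus sign:
  (7x^4 - 8x^3 - 3x^2 + x + 7)
- (x^2 - 3x + 8)
Negate second polynomial: -x^2 + 3x - 8
Add: 7x^4 - 8x^3 - 4x^2 + 4x - 1


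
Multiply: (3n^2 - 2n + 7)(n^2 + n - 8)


Distribute each term of the first polynomial:
  (3n^2)(n^2 + n - 8) = 3n^4 + 3n^3 - 24n^2
  (-2n)(n^2 + n - 8) = -2n^3 - 2n^2 + 16n
  (7)(n^2 + n - 8) = 7n^2 + 7n - 56
Sum: 3n^4 + n^3 - 19n^2 + 23n - 56


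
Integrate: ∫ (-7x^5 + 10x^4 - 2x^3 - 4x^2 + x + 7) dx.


Reverse power rule on each term:
  ∫ -7x^5 dx = -(7/6)x^6
  ∫ 10x^4 dx = 2x^5
  ∫ -2x^3 dx = -(1/2)x^4
  ∫ -4x^2 dx = -(4/3)x^3
  ∫ x dx = (1/2)x^2
  ∫ 7 dx = 7x
F(x) = -(7/6)x^6 + 2x^5 - (1/2)x^4 - (4/3)x^3 + (1/2)x^2 + 7x + C


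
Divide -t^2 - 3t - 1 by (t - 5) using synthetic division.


Synthetic division with c = 5. Coefficients: -1, -3, -1
Bring down -1.
  -1 * 5 = -5; -5 - 3 = -8
  -8 * 5 = -40; -40 - 1 = -41
Quotient: -t - 8, Remainder: -41


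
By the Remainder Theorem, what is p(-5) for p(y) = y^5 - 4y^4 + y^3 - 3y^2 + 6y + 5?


By the Remainder Theorem, the remainder equals p(-5):
  1*(-5)^5 = -3125
  -4*(-5)^4 = -2500
  1*(-5)^3 = -125
  -3*(-5)^2 = -75
  6*(-5)^1 = -30
  constant: 5
Sum: -3125 - 2500 - 125 - 75 - 30 + 5 = -5850


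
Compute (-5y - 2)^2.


Expand (-5y - 2)^2 by repeated multiplication:
= 25y^2 + 20y + 4


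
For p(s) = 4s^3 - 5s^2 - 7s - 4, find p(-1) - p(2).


p(-1) = -6
p(2) = -6
p(-1) - p(2) = -6 + 6 = 0


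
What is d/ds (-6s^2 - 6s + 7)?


Apply the power rule term by term:
  d/ds(-6s^2) = -12s
  d/ds(-6s) = -6
  d/ds(7) = 0
p'(s) = -12s - 6


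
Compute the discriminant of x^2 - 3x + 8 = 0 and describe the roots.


D = b^2 - 4ac = (-3)^2 - 4(1)(8) = 9 - 32 = -23
Since D < 0: two complex conjugate roots (no real roots)


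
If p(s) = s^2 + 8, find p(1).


Using direct substitution:
  1 * (1)^2 = 1
  0 * (1)^1 = 0
  constant: 8
Sum = 1 + 0 + 8 = 9


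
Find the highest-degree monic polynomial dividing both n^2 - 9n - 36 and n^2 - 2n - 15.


Factor each:
  n^2 - 9n - 36 = (n + 3)(n - 12)
  n^2 - 2n - 15 = (n + 3)(n - 5)
Common monic factor: n + 3


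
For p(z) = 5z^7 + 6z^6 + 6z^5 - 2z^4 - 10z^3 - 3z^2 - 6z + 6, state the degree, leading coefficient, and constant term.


Highest power of z is 7, with coefficient 5. Constant term is 6.
Degree = 7, leading coefficient = 5, constant term = 6


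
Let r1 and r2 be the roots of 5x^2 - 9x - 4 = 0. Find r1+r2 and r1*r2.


For ax^2+bx+c=0: sum = -b/a, product = c/a.
a=5, b=-9, c=-4
Sum = -(-9)/5 = 9/5
Product = (-4)/5 = -4/5


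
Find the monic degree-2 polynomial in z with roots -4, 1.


p(z) = (z + 4)(z - 1)
Expand: z^2 + 3z - 4


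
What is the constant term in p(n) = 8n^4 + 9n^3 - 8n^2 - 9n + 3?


Read off the constant term: 3


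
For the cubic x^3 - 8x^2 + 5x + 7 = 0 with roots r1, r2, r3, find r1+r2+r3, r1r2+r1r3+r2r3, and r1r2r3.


Monic cubic x^3+bx^2+cx+d=0: sum=-b, pairwise sum=c, product=-d.
b=-8, c=5, d=7
r1+r2+r3 = 8
r1r2+r1r3+r2r3 = 5
r1r2r3 = -7


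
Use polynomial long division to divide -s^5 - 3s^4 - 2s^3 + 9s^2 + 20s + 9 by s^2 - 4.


(-s^5 - 3s^4 - 2s^3 + 9s^2 + 20s + 9) / (s^2 - 4)
Step 1: -s^3 * (s^2 - 4) = -s^5 + 4s^3; subtract.
Step 2: -3s^2 * (s^2 - 4) = -3s^4 + 12s^2; subtract.
Step 3: -6s * (s^2 - 4) = -6s^3 + 24s; subtract.
Step 4: -3 * (s^2 - 4) = -3s^2 + 12; subtract.
Quotient: -s^3 - 3s^2 - 6s - 3, Remainder: -4s - 3
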